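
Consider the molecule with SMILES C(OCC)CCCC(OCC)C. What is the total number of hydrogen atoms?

22

Atom tally by fragment:
  C2H5OCH2 → C:3 H:7 O:1
  CH2 → C:1 H:2
  CH2 → C:1 H:2
  CH2 → C:1 H:2
  CH(OC2H5) → C:3 H:6 O:1
  CH3 → C:1 H:3
Element totals:
  C: 10
  H: 22
  O: 2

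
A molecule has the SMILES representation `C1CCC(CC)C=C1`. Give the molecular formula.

Atom tally by fragment:
  cyclohexene ring core → C:6 H:10
  (− 1 ring H displaced by substituents)
  + C2H5 → C:2 H:5
Element totals:
  C: 8
  H: 14

C8H14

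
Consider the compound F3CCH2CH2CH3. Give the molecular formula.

Atom tally by fragment:
  F3CCH2 → C:2 H:2 F:3
  CH2 → C:1 H:2
  CH3 → C:1 H:3
Element totals:
  C: 4
  H: 7
  F: 3

C4H7F3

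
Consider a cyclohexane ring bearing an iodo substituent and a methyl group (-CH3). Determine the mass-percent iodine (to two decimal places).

Atom tally by fragment:
  cyclohexane ring core → C:6 H:12
  (− 2 ring H displaced by substituents)
  + I → I:1
  + CH3 → C:1 H:3
Element totals:
  C: 7
  H: 13
  I: 1
Molecular formula: C7H13I.
Molar mass = 224.085 g/mol.
Mass from I: 1 × 126.904 = 126.904 g/mol.
%I = 126.904 / 224.085 × 100 = 56.63%.

56.63%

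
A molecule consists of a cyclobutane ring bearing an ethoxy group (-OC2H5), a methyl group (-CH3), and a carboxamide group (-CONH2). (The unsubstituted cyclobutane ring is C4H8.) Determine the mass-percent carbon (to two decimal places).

Atom tally by fragment:
  cyclobutane ring core → C:4 H:8
  (− 3 ring H displaced by substituents)
  + OC2H5 → C:2 H:5 O:1
  + CH3 → C:1 H:3
  + CONH2 → C:1 H:2 O:1 N:1
Element totals:
  C: 8
  H: 15
  N: 1
  O: 2
Molecular formula: C8H15NO2.
Molar mass = 157.213 g/mol.
Mass from C: 8 × 12.011 = 96.088 g/mol.
%C = 96.088 / 157.213 × 100 = 61.12%.

61.12%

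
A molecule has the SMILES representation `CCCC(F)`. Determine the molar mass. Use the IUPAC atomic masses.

Atom tally by fragment:
  CH3 → C:1 H:3
  CH2 → C:1 H:2
  CH2 → C:1 H:2
  CH2F → C:1 H:2 F:1
Element totals:
  C: 4
  H: 9
  F: 1
Molecular formula: C4H9F.
  M = 4(12.011) + 9(1.008) + 18.998
    = 48.044 + 9.072 + 18.998 = 76.114

76.11 g/mol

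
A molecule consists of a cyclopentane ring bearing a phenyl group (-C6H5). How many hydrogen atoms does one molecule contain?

14

Atom tally by fragment:
  cyclopentane ring core → C:5 H:10
  (− 1 ring H displaced by substituents)
  + C6H5 → C:6 H:5
Element totals:
  C: 11
  H: 14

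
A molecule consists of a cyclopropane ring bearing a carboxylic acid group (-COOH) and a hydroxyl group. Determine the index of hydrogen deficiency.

2

Atom tally by fragment:
  cyclopropane ring core → C:3 H:6
  (− 2 ring H displaced by substituents)
  + COOH → C:1 H:1 O:2
  + OH → O:1 H:1
Element totals:
  C: 4
  H: 6
  O: 3
Molecular formula: C4H6O3.
DoU = (2C + 2 + N − H − X) / 2 = (2·4 + 2 + 0 − 6 − 0) / 2 = 2.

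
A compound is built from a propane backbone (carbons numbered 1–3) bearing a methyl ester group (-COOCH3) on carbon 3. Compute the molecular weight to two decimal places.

Atom tally by fragment:
  CH3 → C:1 H:3
  CH2 → C:1 H:2
  CH2COOCH3 → C:3 H:5 O:2
Element totals:
  C: 5
  H: 10
  O: 2
Molecular formula: C5H10O2.
  M = 5(12.011) + 10(1.008) + 2(15.999)
    = 60.055 + 10.080 + 31.998 = 102.133

102.13 g/mol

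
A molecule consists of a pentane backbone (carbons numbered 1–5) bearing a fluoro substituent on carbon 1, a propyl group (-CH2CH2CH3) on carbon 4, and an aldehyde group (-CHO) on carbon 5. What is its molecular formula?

C9H17FO

Atom tally by fragment:
  FCH2 → C:1 H:2 F:1
  CH2 → C:1 H:2
  CH2 → C:1 H:2
  CH(CH2CH2CH3) → C:4 H:8
  CH2CHO → C:2 H:3 O:1
Element totals:
  C: 9
  H: 17
  F: 1
  O: 1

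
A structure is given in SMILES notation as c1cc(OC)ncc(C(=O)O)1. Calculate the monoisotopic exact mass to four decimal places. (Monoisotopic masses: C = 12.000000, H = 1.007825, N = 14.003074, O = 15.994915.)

Atom tally by fragment:
  pyridine ring core → C:5 H:5 N:1
  (− 2 ring H displaced by substituents)
  + OCH3 → C:1 H:3 O:1
  + COOH → C:1 H:1 O:2
Element totals:
  C: 7
  H: 7
  N: 1
  O: 3
Molecular formula: C7H7NO3.
  M = 7(12.0) + 7(1.007825) + 14.003074 + 3(15.994915)
    = 84.000000 + 7.054775 + 14.003074 + 47.984745 = 153.042594

153.0426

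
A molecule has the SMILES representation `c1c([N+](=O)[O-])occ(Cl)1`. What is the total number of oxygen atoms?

3

Atom tally by fragment:
  furan ring core → C:4 H:4 O:1
  (− 2 ring H displaced by substituents)
  + NO2 → N:1 O:2
  + Cl → Cl:1
Element totals:
  C: 4
  H: 2
  Cl: 1
  N: 1
  O: 3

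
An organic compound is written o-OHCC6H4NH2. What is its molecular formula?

C7H7NO

Atom tally by fragment:
  benzene ring core → C:6 H:6
  (− 2 ring H displaced by substituents)
  + CHO → C:1 H:1 O:1
  + NH2 → N:1 H:2
Element totals:
  C: 7
  H: 7
  N: 1
  O: 1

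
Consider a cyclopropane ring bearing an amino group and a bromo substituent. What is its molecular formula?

C3H6BrN

Atom tally by fragment:
  cyclopropane ring core → C:3 H:6
  (− 2 ring H displaced by substituents)
  + NH2 → N:1 H:2
  + Br → Br:1
Element totals:
  C: 3
  H: 6
  Br: 1
  N: 1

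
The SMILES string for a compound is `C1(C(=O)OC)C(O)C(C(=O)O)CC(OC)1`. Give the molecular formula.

Atom tally by fragment:
  cyclopentane ring core → C:5 H:10
  (− 4 ring H displaced by substituents)
  + COOCH3 → C:2 H:3 O:2
  + OH → O:1 H:1
  + COOH → C:1 H:1 O:2
  + OCH3 → C:1 H:3 O:1
Element totals:
  C: 9
  H: 14
  O: 6

C9H14O6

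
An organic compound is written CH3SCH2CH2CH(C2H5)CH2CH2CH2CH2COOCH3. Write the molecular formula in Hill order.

C12H24O2S

Element totals:
  C: 12
  H: 24
  O: 2
  S: 1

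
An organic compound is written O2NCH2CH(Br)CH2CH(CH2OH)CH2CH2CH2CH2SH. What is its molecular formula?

Atom tally by fragment:
  O2NCH2 → C:1 H:2 N:1 O:2
  CH(Br) → C:1 H:1 Br:1
  CH2 → C:1 H:2
  CH(CH2OH) → C:2 H:4 O:1
  CH2 → C:1 H:2
  CH2 → C:1 H:2
  CH2 → C:1 H:2
  CH2SH → C:1 H:3 S:1
Element totals:
  C: 9
  H: 18
  Br: 1
  N: 1
  O: 3
  S: 1

C9H18BrNO3S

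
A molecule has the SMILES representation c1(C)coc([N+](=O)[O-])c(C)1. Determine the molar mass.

Atom tally by fragment:
  furan ring core → C:4 H:4 O:1
  (− 3 ring H displaced by substituents)
  + CH3 → C:1 H:3
  + NO2 → N:1 O:2
  + CH3 → C:1 H:3
Element totals:
  C: 6
  H: 7
  N: 1
  O: 3
Molecular formula: C6H7NO3.
  M = 6(12.011) + 7(1.008) + 14.007 + 3(15.999)
    = 72.066 + 7.056 + 14.007 + 47.997 = 141.126

141.13 g/mol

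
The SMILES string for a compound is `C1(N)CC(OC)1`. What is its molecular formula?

C4H9NO

Atom tally by fragment:
  cyclopropane ring core → C:3 H:6
  (− 2 ring H displaced by substituents)
  + NH2 → N:1 H:2
  + OCH3 → C:1 H:3 O:1
Element totals:
  C: 4
  H: 9
  N: 1
  O: 1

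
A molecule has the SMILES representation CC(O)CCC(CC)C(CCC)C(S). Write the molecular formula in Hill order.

Atom tally by fragment:
  CH3 → C:1 H:3
  CH(OH) → C:1 H:2 O:1
  CH2 → C:1 H:2
  CH2 → C:1 H:2
  CH(C2H5) → C:3 H:6
  CH(CH2CH2CH3) → C:4 H:8
  CH2SH → C:1 H:3 S:1
Element totals:
  C: 12
  H: 26
  O: 1
  S: 1

C12H26OS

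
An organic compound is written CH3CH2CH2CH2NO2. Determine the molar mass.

103.12 g/mol

Atom tally by fragment:
  CH3 → C:1 H:3
  CH2 → C:1 H:2
  CH2 → C:1 H:2
  CH2NO2 → C:1 H:2 N:1 O:2
Element totals:
  C: 4
  H: 9
  N: 1
  O: 2
Molecular formula: C4H9NO2.
  M = 4(12.011) + 9(1.008) + 14.007 + 2(15.999)
    = 48.044 + 9.072 + 14.007 + 31.998 = 103.121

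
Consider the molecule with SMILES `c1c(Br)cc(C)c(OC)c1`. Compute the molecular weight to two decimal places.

Atom tally by fragment:
  benzene ring core → C:6 H:6
  (− 3 ring H displaced by substituents)
  + Br → Br:1
  + CH3 → C:1 H:3
  + OCH3 → C:1 H:3 O:1
Element totals:
  C: 8
  H: 9
  Br: 1
  O: 1
Molecular formula: C8H9BrO.
  M = 8(12.011) + 9(1.008) + 79.904 + 15.999
    = 96.088 + 9.072 + 79.904 + 15.999 = 201.063

201.06 g/mol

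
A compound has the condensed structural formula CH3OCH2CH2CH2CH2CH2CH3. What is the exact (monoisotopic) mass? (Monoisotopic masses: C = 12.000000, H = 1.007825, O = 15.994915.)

116.1201

Atom tally by fragment:
  CH3OCH2 → C:2 H:5 O:1
  CH2 → C:1 H:2
  CH2 → C:1 H:2
  CH2 → C:1 H:2
  CH2 → C:1 H:2
  CH3 → C:1 H:3
Element totals:
  C: 7
  H: 16
  O: 1
Molecular formula: C7H16O.
  M = 7(12.0) + 16(1.007825) + 15.994915
    = 84.000000 + 16.125200 + 15.994915 = 116.120115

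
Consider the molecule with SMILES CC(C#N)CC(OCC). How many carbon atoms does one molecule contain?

Atom tally by fragment:
  CH3 → C:1 H:3
  CH(CN) → C:2 H:1 N:1
  CH2 → C:1 H:2
  CH2OC2H5 → C:3 H:7 O:1
Element totals:
  C: 7
  H: 13
  N: 1
  O: 1

7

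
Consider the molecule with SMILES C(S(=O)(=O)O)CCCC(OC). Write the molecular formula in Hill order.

C6H14O4S

Atom tally by fragment:
  HO3SCH2 → C:1 H:3 S:1 O:3
  CH2 → C:1 H:2
  CH2 → C:1 H:2
  CH2 → C:1 H:2
  CH2OCH3 → C:2 H:5 O:1
Element totals:
  C: 6
  H: 14
  O: 4
  S: 1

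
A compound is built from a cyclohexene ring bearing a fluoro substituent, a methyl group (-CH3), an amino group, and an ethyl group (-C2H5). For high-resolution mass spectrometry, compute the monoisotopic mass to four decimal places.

157.1267

Atom tally by fragment:
  cyclohexene ring core → C:6 H:10
  (− 4 ring H displaced by substituents)
  + F → F:1
  + CH3 → C:1 H:3
  + NH2 → N:1 H:2
  + C2H5 → C:2 H:5
Element totals:
  C: 9
  H: 16
  F: 1
  N: 1
Molecular formula: C9H16FN.
  M = 9(12.0) + 16(1.007825) + 18.998403 + 14.003074
    = 108.000000 + 16.125200 + 18.998403 + 14.003074 = 157.126677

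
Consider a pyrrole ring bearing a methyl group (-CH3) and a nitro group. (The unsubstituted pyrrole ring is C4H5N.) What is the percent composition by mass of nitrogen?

22.21%

Atom tally by fragment:
  pyrrole ring core → C:4 H:5 N:1
  (− 2 ring H displaced by substituents)
  + CH3 → C:1 H:3
  + NO2 → N:1 O:2
Element totals:
  C: 5
  H: 6
  N: 2
  O: 2
Molecular formula: C5H6N2O2.
Molar mass = 126.115 g/mol.
Mass from N: 2 × 14.007 = 28.014 g/mol.
%N = 28.014 / 126.115 × 100 = 22.21%.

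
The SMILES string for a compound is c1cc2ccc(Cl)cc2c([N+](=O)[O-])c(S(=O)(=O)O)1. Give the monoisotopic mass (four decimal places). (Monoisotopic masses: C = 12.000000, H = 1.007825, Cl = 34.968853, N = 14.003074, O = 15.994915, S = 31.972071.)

286.9655

Atom tally by fragment:
  naphthalene ring system core → C:10 H:8
  (− 3 ring H displaced by substituents)
  + Cl → Cl:1
  + NO2 → N:1 O:2
  + SO3H → S:1 O:3 H:1
Element totals:
  C: 10
  H: 6
  Cl: 1
  N: 1
  O: 5
  S: 1
Molecular formula: C10H6ClNO5S.
  M = 10(12.0) + 6(1.007825) + 34.968853 + 14.003074 + 5(15.994915) + 31.972071
    = 120.000000 + 6.046950 + 34.968853 + 14.003074 + 79.974575 + 31.972071 = 286.965523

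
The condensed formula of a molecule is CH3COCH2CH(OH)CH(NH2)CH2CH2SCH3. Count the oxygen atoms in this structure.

Element totals:
  C: 8
  H: 17
  N: 1
  O: 2
  S: 1

2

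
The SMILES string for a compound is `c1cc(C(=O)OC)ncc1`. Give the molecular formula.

C7H7NO2

Atom tally by fragment:
  pyridine ring core → C:5 H:5 N:1
  (− 1 ring H displaced by substituents)
  + COOCH3 → C:2 H:3 O:2
Element totals:
  C: 7
  H: 7
  N: 1
  O: 2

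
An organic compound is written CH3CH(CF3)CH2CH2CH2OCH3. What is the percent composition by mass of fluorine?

33.49%

Atom tally by fragment:
  CH3 → C:1 H:3
  CH(CF3) → C:2 H:1 F:3
  CH2 → C:1 H:2
  CH2 → C:1 H:2
  CH2OCH3 → C:2 H:5 O:1
Element totals:
  C: 7
  H: 13
  F: 3
  O: 1
Molecular formula: C7H13F3O.
Molar mass = 170.174 g/mol.
Mass from F: 3 × 18.998 = 56.994 g/mol.
%F = 56.994 / 170.174 × 100 = 33.49%.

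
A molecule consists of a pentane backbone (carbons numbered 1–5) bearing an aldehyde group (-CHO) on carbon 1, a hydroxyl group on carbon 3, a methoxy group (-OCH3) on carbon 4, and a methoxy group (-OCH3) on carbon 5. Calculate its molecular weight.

Atom tally by fragment:
  OHCCH2 → C:2 H:3 O:1
  CH2 → C:1 H:2
  CH(OH) → C:1 H:2 O:1
  CH(OCH3) → C:2 H:4 O:1
  CH2OCH3 → C:2 H:5 O:1
Element totals:
  C: 8
  H: 16
  O: 4
Molecular formula: C8H16O4.
  M = 8(12.011) + 16(1.008) + 4(15.999)
    = 96.088 + 16.128 + 63.996 = 176.212

176.21 g/mol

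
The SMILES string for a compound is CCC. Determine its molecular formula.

Atom tally by fragment:
  CH3 → C:1 H:3
  CH2 → C:1 H:2
  CH3 → C:1 H:3
Element totals:
  C: 3
  H: 8

C3H8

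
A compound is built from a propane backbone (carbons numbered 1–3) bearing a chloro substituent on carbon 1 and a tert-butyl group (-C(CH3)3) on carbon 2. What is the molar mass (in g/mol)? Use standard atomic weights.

134.65 g/mol

Atom tally by fragment:
  ClCH2 → C:1 H:2 Cl:1
  CH(C(CH3)3) → C:5 H:10
  CH3 → C:1 H:3
Element totals:
  C: 7
  H: 15
  Cl: 1
Molecular formula: C7H15Cl.
  M = 7(12.011) + 15(1.008) + 35.45
    = 84.077 + 15.120 + 35.450 = 134.647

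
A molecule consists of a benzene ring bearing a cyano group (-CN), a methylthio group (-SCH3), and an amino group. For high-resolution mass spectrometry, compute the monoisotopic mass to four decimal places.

Atom tally by fragment:
  benzene ring core → C:6 H:6
  (− 3 ring H displaced by substituents)
  + CN → C:1 N:1
  + SCH3 → C:1 H:3 S:1
  + NH2 → N:1 H:2
Element totals:
  C: 8
  H: 8
  N: 2
  S: 1
Molecular formula: C8H8N2S.
  M = 8(12.0) + 8(1.007825) + 2(14.003074) + 31.972071
    = 96.000000 + 8.062600 + 28.006148 + 31.972071 = 164.040819

164.0408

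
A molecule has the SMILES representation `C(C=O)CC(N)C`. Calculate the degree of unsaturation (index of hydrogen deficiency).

Atom tally by fragment:
  OHCCH2 → C:2 H:3 O:1
  CH2 → C:1 H:2
  CH(NH2) → C:1 H:3 N:1
  CH3 → C:1 H:3
Element totals:
  C: 5
  H: 11
  N: 1
  O: 1
Molecular formula: C5H11NO.
DoU = (2C + 2 + N − H − X) / 2 = (2·5 + 2 + 1 − 11 − 0) / 2 = 1.

1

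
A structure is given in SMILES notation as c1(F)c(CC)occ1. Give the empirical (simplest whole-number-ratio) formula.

Atom tally by fragment:
  furan ring core → C:4 H:4 O:1
  (− 2 ring H displaced by substituents)
  + F → F:1
  + C2H5 → C:2 H:5
Element totals:
  C: 6
  H: 7
  F: 1
  O: 1
Molecular formula: C6H7FO.
gcd of subscripts (6, 1, 7, 1) = 1, so the empirical formula equals the molecular formula.

C6H7FO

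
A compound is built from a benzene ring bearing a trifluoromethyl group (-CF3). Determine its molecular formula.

C7H5F3

Atom tally by fragment:
  benzene ring core → C:6 H:6
  (− 1 ring H displaced by substituents)
  + CF3 → C:1 F:3
Element totals:
  C: 7
  H: 5
  F: 3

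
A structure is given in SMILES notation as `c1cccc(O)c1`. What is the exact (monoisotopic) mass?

Atom tally by fragment:
  benzene ring core → C:6 H:6
  (− 1 ring H displaced by substituents)
  + OH → O:1 H:1
Element totals:
  C: 6
  H: 6
  O: 1
Molecular formula: C6H6O.
  M = 6(12.0) + 6(1.007825) + 15.994915
    = 72.000000 + 6.046950 + 15.994915 = 94.041865

94.0419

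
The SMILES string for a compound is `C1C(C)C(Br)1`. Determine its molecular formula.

Atom tally by fragment:
  cyclopropane ring core → C:3 H:6
  (− 2 ring H displaced by substituents)
  + CH3 → C:1 H:3
  + Br → Br:1
Element totals:
  C: 4
  H: 7
  Br: 1

C4H7Br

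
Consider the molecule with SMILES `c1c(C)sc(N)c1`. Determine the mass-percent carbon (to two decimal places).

53.06%

Atom tally by fragment:
  thiophene ring core → C:4 H:4 S:1
  (− 2 ring H displaced by substituents)
  + CH3 → C:1 H:3
  + NH2 → N:1 H:2
Element totals:
  C: 5
  H: 7
  N: 1
  S: 1
Molecular formula: C5H7NS.
Molar mass = 113.178 g/mol.
Mass from C: 5 × 12.011 = 60.055 g/mol.
%C = 60.055 / 113.178 × 100 = 53.06%.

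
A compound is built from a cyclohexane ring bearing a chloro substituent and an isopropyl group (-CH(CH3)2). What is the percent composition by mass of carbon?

Atom tally by fragment:
  cyclohexane ring core → C:6 H:12
  (− 2 ring H displaced by substituents)
  + Cl → Cl:1
  + CH(CH3)2 → C:3 H:7
Element totals:
  C: 9
  H: 17
  Cl: 1
Molecular formula: C9H17Cl.
Molar mass = 160.685 g/mol.
Mass from C: 9 × 12.011 = 108.099 g/mol.
%C = 108.099 / 160.685 × 100 = 67.27%.

67.27%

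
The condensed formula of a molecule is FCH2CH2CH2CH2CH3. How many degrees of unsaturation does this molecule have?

0

Element totals:
  C: 5
  H: 11
  F: 1
Molecular formula: C5H11F.
DoU = (2C + 2 + N − H − X) / 2 = (2·5 + 2 + 0 − 11 − 1) / 2 = 0.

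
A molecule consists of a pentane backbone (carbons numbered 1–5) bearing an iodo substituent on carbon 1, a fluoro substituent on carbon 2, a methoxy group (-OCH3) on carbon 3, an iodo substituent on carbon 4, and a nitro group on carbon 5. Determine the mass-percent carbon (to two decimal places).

17.28%

Atom tally by fragment:
  ICH2 → C:1 H:2 I:1
  CH(F) → C:1 H:1 F:1
  CH(OCH3) → C:2 H:4 O:1
  CH(I) → C:1 H:1 I:1
  CH2NO2 → C:1 H:2 N:1 O:2
Element totals:
  C: 6
  H: 10
  F: 1
  I: 2
  N: 1
  O: 3
Molecular formula: C6H10FI2NO3.
Molar mass = 416.956 g/mol.
Mass from C: 6 × 12.011 = 72.066 g/mol.
%C = 72.066 / 416.956 × 100 = 17.28%.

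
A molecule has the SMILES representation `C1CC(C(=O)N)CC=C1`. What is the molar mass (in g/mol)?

Atom tally by fragment:
  cyclohexene ring core → C:6 H:10
  (− 1 ring H displaced by substituents)
  + CONH2 → C:1 H:2 O:1 N:1
Element totals:
  C: 7
  H: 11
  N: 1
  O: 1
Molecular formula: C7H11NO.
  M = 7(12.011) + 11(1.008) + 14.007 + 15.999
    = 84.077 + 11.088 + 14.007 + 15.999 = 125.171

125.17 g/mol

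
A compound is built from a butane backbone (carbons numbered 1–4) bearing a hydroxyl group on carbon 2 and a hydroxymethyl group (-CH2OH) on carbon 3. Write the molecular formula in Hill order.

C5H12O2

Atom tally by fragment:
  CH3 → C:1 H:3
  CH(OH) → C:1 H:2 O:1
  CH(CH2OH) → C:2 H:4 O:1
  CH3 → C:1 H:3
Element totals:
  C: 5
  H: 12
  O: 2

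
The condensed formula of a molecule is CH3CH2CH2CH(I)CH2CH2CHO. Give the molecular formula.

Atom tally by fragment:
  CH3 → C:1 H:3
  CH2 → C:1 H:2
  CH2 → C:1 H:2
  CH(I) → C:1 H:1 I:1
  CH2 → C:1 H:2
  CH2CHO → C:2 H:3 O:1
Element totals:
  C: 7
  H: 13
  I: 1
  O: 1

C7H13IO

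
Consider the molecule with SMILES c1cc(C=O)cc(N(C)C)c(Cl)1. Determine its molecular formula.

C9H10ClNO

Atom tally by fragment:
  benzene ring core → C:6 H:6
  (− 3 ring H displaced by substituents)
  + CHO → C:1 H:1 O:1
  + N(CH3)2 → N:1 C:2 H:6
  + Cl → Cl:1
Element totals:
  C: 9
  H: 10
  Cl: 1
  N: 1
  O: 1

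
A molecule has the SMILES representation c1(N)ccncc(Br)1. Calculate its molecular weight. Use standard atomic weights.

173.01 g/mol

Atom tally by fragment:
  pyridine ring core → C:5 H:5 N:1
  (− 2 ring H displaced by substituents)
  + NH2 → N:1 H:2
  + Br → Br:1
Element totals:
  C: 5
  H: 5
  Br: 1
  N: 2
Molecular formula: C5H5BrN2.
  M = 5(12.011) + 5(1.008) + 79.904 + 2(14.007)
    = 60.055 + 5.040 + 79.904 + 28.014 = 173.013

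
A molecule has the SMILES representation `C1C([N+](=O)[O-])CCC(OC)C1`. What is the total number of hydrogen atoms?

Atom tally by fragment:
  cyclohexane ring core → C:6 H:12
  (− 2 ring H displaced by substituents)
  + NO2 → N:1 O:2
  + OCH3 → C:1 H:3 O:1
Element totals:
  C: 7
  H: 13
  N: 1
  O: 3

13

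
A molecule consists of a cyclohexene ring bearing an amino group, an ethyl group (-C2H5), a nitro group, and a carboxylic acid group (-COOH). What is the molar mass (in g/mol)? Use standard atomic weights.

214.22 g/mol

Atom tally by fragment:
  cyclohexene ring core → C:6 H:10
  (− 4 ring H displaced by substituents)
  + NH2 → N:1 H:2
  + C2H5 → C:2 H:5
  + NO2 → N:1 O:2
  + COOH → C:1 H:1 O:2
Element totals:
  C: 9
  H: 14
  N: 2
  O: 4
Molecular formula: C9H14N2O4.
  M = 9(12.011) + 14(1.008) + 2(14.007) + 4(15.999)
    = 108.099 + 14.112 + 28.014 + 63.996 = 214.221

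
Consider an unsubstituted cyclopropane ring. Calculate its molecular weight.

Atom tally by fragment:
  cyclopropane ring core → C:3 H:6
Element totals:
  C: 3
  H: 6
Molecular formula: C3H6.
  M = 3(12.011) + 6(1.008)
    = 36.033 + 6.048 = 42.081

42.08 g/mol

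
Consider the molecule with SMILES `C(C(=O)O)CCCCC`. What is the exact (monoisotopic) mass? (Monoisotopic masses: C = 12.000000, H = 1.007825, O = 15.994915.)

130.0994

Atom tally by fragment:
  HOOCCH2 → C:2 H:3 O:2
  CH2 → C:1 H:2
  CH2 → C:1 H:2
  CH2 → C:1 H:2
  CH2 → C:1 H:2
  CH3 → C:1 H:3
Element totals:
  C: 7
  H: 14
  O: 2
Molecular formula: C7H14O2.
  M = 7(12.0) + 14(1.007825) + 2(15.994915)
    = 84.000000 + 14.109550 + 31.989830 = 130.099380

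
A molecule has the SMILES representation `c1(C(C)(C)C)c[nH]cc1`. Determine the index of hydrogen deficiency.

3

Atom tally by fragment:
  pyrrole ring core → C:4 H:5 N:1
  (− 1 ring H displaced by substituents)
  + C(CH3)3 → C:4 H:9
Element totals:
  C: 8
  H: 13
  N: 1
Molecular formula: C8H13N.
DoU = (2C + 2 + N − H − X) / 2 = (2·8 + 2 + 1 − 13 − 0) / 2 = 3.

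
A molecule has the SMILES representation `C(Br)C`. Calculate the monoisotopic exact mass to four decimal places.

Atom tally by fragment:
  BrCH2 → C:1 H:2 Br:1
  CH3 → C:1 H:3
Element totals:
  C: 2
  H: 5
  Br: 1
Molecular formula: C2H5Br.
  M = 2(12.0) + 5(1.007825) + 78.918338
    = 24.000000 + 5.039125 + 78.918338 = 107.957463

107.9575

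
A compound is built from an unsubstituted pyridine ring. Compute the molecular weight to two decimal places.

79.10 g/mol

Atom tally by fragment:
  pyridine ring core → C:5 H:5 N:1
Element totals:
  C: 5
  H: 5
  N: 1
Molecular formula: C5H5N.
  M = 5(12.011) + 5(1.008) + 14.007
    = 60.055 + 5.040 + 14.007 = 79.102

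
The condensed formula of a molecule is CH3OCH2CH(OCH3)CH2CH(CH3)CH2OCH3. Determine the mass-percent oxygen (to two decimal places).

27.23%

Atom tally by fragment:
  CH3OCH2 → C:2 H:5 O:1
  CH(OCH3) → C:2 H:4 O:1
  CH2 → C:1 H:2
  CH(CH3) → C:2 H:4
  CH2OCH3 → C:2 H:5 O:1
Element totals:
  C: 9
  H: 20
  O: 3
Molecular formula: C9H20O3.
Molar mass = 176.256 g/mol.
Mass from O: 3 × 15.999 = 47.997 g/mol.
%O = 47.997 / 176.256 × 100 = 27.23%.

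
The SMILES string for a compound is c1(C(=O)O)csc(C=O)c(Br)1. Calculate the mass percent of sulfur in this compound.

13.64%

Atom tally by fragment:
  thiophene ring core → C:4 H:4 S:1
  (− 3 ring H displaced by substituents)
  + COOH → C:1 H:1 O:2
  + CHO → C:1 H:1 O:1
  + Br → Br:1
Element totals:
  C: 6
  H: 3
  Br: 1
  O: 3
  S: 1
Molecular formula: C6H3BrO3S.
Molar mass = 235.051 g/mol.
Mass from S: 1 × 32.06 = 32.060 g/mol.
%S = 32.060 / 235.051 × 100 = 13.64%.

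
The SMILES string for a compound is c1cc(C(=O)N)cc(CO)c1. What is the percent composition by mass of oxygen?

21.17%

Atom tally by fragment:
  benzene ring core → C:6 H:6
  (− 2 ring H displaced by substituents)
  + CONH2 → C:1 H:2 O:1 N:1
  + CH2OH → C:1 H:3 O:1
Element totals:
  C: 8
  H: 9
  N: 1
  O: 2
Molecular formula: C8H9NO2.
Molar mass = 151.165 g/mol.
Mass from O: 2 × 15.999 = 31.998 g/mol.
%O = 31.998 / 151.165 × 100 = 21.17%.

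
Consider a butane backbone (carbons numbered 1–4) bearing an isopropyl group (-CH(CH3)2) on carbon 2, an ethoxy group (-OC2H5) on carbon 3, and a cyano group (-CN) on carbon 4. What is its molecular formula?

Atom tally by fragment:
  CH3 → C:1 H:3
  CH(CH(CH3)2) → C:4 H:8
  CH(OC2H5) → C:3 H:6 O:1
  CH2CN → C:2 H:2 N:1
Element totals:
  C: 10
  H: 19
  N: 1
  O: 1

C10H19NO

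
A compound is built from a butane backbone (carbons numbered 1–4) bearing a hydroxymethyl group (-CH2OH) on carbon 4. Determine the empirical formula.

C5H12O

Atom tally by fragment:
  CH3 → C:1 H:3
  CH2 → C:1 H:2
  CH2 → C:1 H:2
  CH2CH2OH → C:2 H:5 O:1
Element totals:
  C: 5
  H: 12
  O: 1
Molecular formula: C5H12O.
gcd of subscripts (5, 12, 1) = 1, so the empirical formula equals the molecular formula.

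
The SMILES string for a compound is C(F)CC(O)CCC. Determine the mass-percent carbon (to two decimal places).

59.97%

Atom tally by fragment:
  FCH2 → C:1 H:2 F:1
  CH2 → C:1 H:2
  CH(OH) → C:1 H:2 O:1
  CH2 → C:1 H:2
  CH2 → C:1 H:2
  CH3 → C:1 H:3
Element totals:
  C: 6
  H: 13
  F: 1
  O: 1
Molecular formula: C6H13FO.
Molar mass = 120.167 g/mol.
Mass from C: 6 × 12.011 = 72.066 g/mol.
%C = 72.066 / 120.167 × 100 = 59.97%.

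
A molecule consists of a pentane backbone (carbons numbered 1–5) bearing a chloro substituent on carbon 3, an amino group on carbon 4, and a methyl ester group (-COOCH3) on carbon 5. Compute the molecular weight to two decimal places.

179.64 g/mol

Atom tally by fragment:
  CH3 → C:1 H:3
  CH2 → C:1 H:2
  CH(Cl) → C:1 H:1 Cl:1
  CH(NH2) → C:1 H:3 N:1
  CH2COOCH3 → C:3 H:5 O:2
Element totals:
  C: 7
  H: 14
  Cl: 1
  N: 1
  O: 2
Molecular formula: C7H14ClNO2.
  M = 7(12.011) + 14(1.008) + 35.45 + 14.007 + 2(15.999)
    = 84.077 + 14.112 + 35.450 + 14.007 + 31.998 = 179.644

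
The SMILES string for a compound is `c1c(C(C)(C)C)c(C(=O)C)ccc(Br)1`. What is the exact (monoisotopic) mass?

Atom tally by fragment:
  benzene ring core → C:6 H:6
  (− 3 ring H displaced by substituents)
  + C(CH3)3 → C:4 H:9
  + COCH3 → C:2 H:3 O:1
  + Br → Br:1
Element totals:
  C: 12
  H: 15
  Br: 1
  O: 1
Molecular formula: C12H15BrO.
  M = 12(12.0) + 15(1.007825) + 78.918338 + 15.994915
    = 144.000000 + 15.117375 + 78.918338 + 15.994915 = 254.030628

254.0306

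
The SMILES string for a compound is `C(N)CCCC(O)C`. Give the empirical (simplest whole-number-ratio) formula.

Atom tally by fragment:
  H2NCH2 → C:1 H:4 N:1
  CH2 → C:1 H:2
  CH2 → C:1 H:2
  CH2 → C:1 H:2
  CH(OH) → C:1 H:2 O:1
  CH3 → C:1 H:3
Element totals:
  C: 6
  H: 15
  N: 1
  O: 1
Molecular formula: C6H15NO.
gcd of subscripts (6, 15, 1, 1) = 1, so the empirical formula equals the molecular formula.

C6H15NO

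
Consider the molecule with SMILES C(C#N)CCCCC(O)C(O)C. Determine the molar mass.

171.24 g/mol

Atom tally by fragment:
  NCCH2 → C:2 H:2 N:1
  CH2 → C:1 H:2
  CH2 → C:1 H:2
  CH2 → C:1 H:2
  CH2 → C:1 H:2
  CH(OH) → C:1 H:2 O:1
  CH(OH) → C:1 H:2 O:1
  CH3 → C:1 H:3
Element totals:
  C: 9
  H: 17
  N: 1
  O: 2
Molecular formula: C9H17NO2.
  M = 9(12.011) + 17(1.008) + 14.007 + 2(15.999)
    = 108.099 + 17.136 + 14.007 + 31.998 = 171.240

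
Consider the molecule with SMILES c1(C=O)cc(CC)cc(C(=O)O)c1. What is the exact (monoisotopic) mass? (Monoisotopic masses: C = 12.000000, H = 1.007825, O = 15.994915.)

Atom tally by fragment:
  benzene ring core → C:6 H:6
  (− 3 ring H displaced by substituents)
  + CHO → C:1 H:1 O:1
  + C2H5 → C:2 H:5
  + COOH → C:1 H:1 O:2
Element totals:
  C: 10
  H: 10
  O: 3
Molecular formula: C10H10O3.
  M = 10(12.0) + 10(1.007825) + 3(15.994915)
    = 120.000000 + 10.078250 + 47.984745 = 178.062995

178.0630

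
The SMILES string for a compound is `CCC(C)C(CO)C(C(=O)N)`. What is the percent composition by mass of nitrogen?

Atom tally by fragment:
  CH3 → C:1 H:3
  CH2 → C:1 H:2
  CH(CH3) → C:2 H:4
  CH(CH2OH) → C:2 H:4 O:1
  CH2CONH2 → C:2 H:4 O:1 N:1
Element totals:
  C: 8
  H: 17
  N: 1
  O: 2
Molecular formula: C8H17NO2.
Molar mass = 159.229 g/mol.
Mass from N: 1 × 14.007 = 14.007 g/mol.
%N = 14.007 / 159.229 × 100 = 8.80%.

8.80%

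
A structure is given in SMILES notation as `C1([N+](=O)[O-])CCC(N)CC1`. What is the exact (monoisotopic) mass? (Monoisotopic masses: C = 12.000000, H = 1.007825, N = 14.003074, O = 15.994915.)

144.0899

Atom tally by fragment:
  cyclohexane ring core → C:6 H:12
  (− 2 ring H displaced by substituents)
  + NO2 → N:1 O:2
  + NH2 → N:1 H:2
Element totals:
  C: 6
  H: 12
  N: 2
  O: 2
Molecular formula: C6H12N2O2.
  M = 6(12.0) + 12(1.007825) + 2(14.003074) + 2(15.994915)
    = 72.000000 + 12.093900 + 28.006148 + 31.989830 = 144.089878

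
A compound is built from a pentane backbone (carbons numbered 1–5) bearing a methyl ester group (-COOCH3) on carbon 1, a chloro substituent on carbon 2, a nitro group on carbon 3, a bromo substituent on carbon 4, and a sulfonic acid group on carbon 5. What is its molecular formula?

Atom tally by fragment:
  CH3OOCCH2 → C:3 H:5 O:2
  CH(Cl) → C:1 H:1 Cl:1
  CH(NO2) → C:1 H:1 N:1 O:2
  CH(Br) → C:1 H:1 Br:1
  CH2SO3H → C:1 H:3 S:1 O:3
Element totals:
  C: 7
  H: 11
  Br: 1
  Cl: 1
  N: 1
  O: 7
  S: 1

C7H11BrClNO7S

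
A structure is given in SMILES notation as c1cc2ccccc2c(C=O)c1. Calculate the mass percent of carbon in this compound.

84.59%

Atom tally by fragment:
  naphthalene ring system core → C:10 H:8
  (− 1 ring H displaced by substituents)
  + CHO → C:1 H:1 O:1
Element totals:
  C: 11
  H: 8
  O: 1
Molecular formula: C11H8O.
Molar mass = 156.184 g/mol.
Mass from C: 11 × 12.011 = 132.121 g/mol.
%C = 132.121 / 156.184 × 100 = 84.59%.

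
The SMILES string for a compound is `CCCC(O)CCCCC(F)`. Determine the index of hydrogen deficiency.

Atom tally by fragment:
  CH3 → C:1 H:3
  CH2 → C:1 H:2
  CH2 → C:1 H:2
  CH(OH) → C:1 H:2 O:1
  CH2 → C:1 H:2
  CH2 → C:1 H:2
  CH2 → C:1 H:2
  CH2 → C:1 H:2
  CH2F → C:1 H:2 F:1
Element totals:
  C: 9
  H: 19
  F: 1
  O: 1
Molecular formula: C9H19FO.
DoU = (2C + 2 + N − H − X) / 2 = (2·9 + 2 + 0 − 19 − 1) / 2 = 0.

0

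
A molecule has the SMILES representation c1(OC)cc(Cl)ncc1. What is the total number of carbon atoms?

6

Atom tally by fragment:
  pyridine ring core → C:5 H:5 N:1
  (− 2 ring H displaced by substituents)
  + OCH3 → C:1 H:3 O:1
  + Cl → Cl:1
Element totals:
  C: 6
  H: 6
  Cl: 1
  N: 1
  O: 1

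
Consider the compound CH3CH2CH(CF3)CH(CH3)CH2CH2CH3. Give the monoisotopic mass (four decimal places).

182.1282

Atom tally by fragment:
  CH3 → C:1 H:3
  CH2 → C:1 H:2
  CH(CF3) → C:2 H:1 F:3
  CH(CH3) → C:2 H:4
  CH2 → C:1 H:2
  CH2 → C:1 H:2
  CH3 → C:1 H:3
Element totals:
  C: 9
  H: 17
  F: 3
Molecular formula: C9H17F3.
  M = 9(12.0) + 17(1.007825) + 3(18.998403)
    = 108.000000 + 17.133025 + 56.995209 = 182.128234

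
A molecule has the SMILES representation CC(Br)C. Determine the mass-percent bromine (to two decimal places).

64.97%

Atom tally by fragment:
  CH3 → C:1 H:3
  CH(Br) → C:1 H:1 Br:1
  CH3 → C:1 H:3
Element totals:
  C: 3
  H: 7
  Br: 1
Molecular formula: C3H7Br.
Molar mass = 122.993 g/mol.
Mass from Br: 1 × 79.904 = 79.904 g/mol.
%Br = 79.904 / 122.993 × 100 = 64.97%.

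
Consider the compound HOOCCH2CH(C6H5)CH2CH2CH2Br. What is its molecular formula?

C12H15BrO2

Element totals:
  C: 12
  H: 15
  Br: 1
  O: 2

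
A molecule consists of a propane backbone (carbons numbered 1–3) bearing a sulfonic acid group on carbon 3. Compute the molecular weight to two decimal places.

124.15 g/mol

Atom tally by fragment:
  CH3 → C:1 H:3
  CH2 → C:1 H:2
  CH2SO3H → C:1 H:3 S:1 O:3
Element totals:
  C: 3
  H: 8
  O: 3
  S: 1
Molecular formula: C3H8O3S.
  M = 3(12.011) + 8(1.008) + 3(15.999) + 32.06
    = 36.033 + 8.064 + 47.997 + 32.060 = 124.154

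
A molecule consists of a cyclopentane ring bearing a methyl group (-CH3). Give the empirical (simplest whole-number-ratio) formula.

CH2

Atom tally by fragment:
  cyclopentane ring core → C:5 H:10
  (− 1 ring H displaced by substituents)
  + CH3 → C:1 H:3
Element totals:
  C: 6
  H: 12
Molecular formula: C6H12.
gcd of subscripts = 6; dividing each by 6:
  C: 6/6 = 1
  H: 12/6 = 2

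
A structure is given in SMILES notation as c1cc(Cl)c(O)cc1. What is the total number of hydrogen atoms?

5

Atom tally by fragment:
  benzene ring core → C:6 H:6
  (− 2 ring H displaced by substituents)
  + Cl → Cl:1
  + OH → O:1 H:1
Element totals:
  C: 6
  H: 5
  Cl: 1
  O: 1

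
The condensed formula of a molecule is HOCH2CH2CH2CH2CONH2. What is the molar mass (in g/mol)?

117.15 g/mol

Element totals:
  C: 5
  H: 11
  N: 1
  O: 2
Molecular formula: C5H11NO2.
  M = 5(12.011) + 11(1.008) + 14.007 + 2(15.999)
    = 60.055 + 11.088 + 14.007 + 31.998 = 117.148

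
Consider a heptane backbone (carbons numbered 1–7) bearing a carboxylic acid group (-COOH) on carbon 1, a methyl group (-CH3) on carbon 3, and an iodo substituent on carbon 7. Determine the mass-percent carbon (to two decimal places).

Atom tally by fragment:
  HOOCCH2 → C:2 H:3 O:2
  CH2 → C:1 H:2
  CH(CH3) → C:2 H:4
  CH2 → C:1 H:2
  CH2 → C:1 H:2
  CH2 → C:1 H:2
  CH2I → C:1 H:2 I:1
Element totals:
  C: 9
  H: 17
  I: 1
  O: 2
Molecular formula: C9H17IO2.
Molar mass = 284.137 g/mol.
Mass from C: 9 × 12.011 = 108.099 g/mol.
%C = 108.099 / 284.137 × 100 = 38.04%.

38.04%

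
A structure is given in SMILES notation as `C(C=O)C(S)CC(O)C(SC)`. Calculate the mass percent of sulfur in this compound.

33.00%

Atom tally by fragment:
  OHCCH2 → C:2 H:3 O:1
  CH(SH) → C:1 H:2 S:1
  CH2 → C:1 H:2
  CH(OH) → C:1 H:2 O:1
  CH2SCH3 → C:2 H:5 S:1
Element totals:
  C: 7
  H: 14
  O: 2
  S: 2
Molecular formula: C7H14O2S2.
Molar mass = 194.307 g/mol.
Mass from S: 2 × 32.06 = 64.120 g/mol.
%S = 64.120 / 194.307 × 100 = 33.00%.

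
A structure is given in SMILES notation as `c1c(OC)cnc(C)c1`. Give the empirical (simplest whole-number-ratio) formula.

C7H9NO

Atom tally by fragment:
  pyridine ring core → C:5 H:5 N:1
  (− 2 ring H displaced by substituents)
  + OCH3 → C:1 H:3 O:1
  + CH3 → C:1 H:3
Element totals:
  C: 7
  H: 9
  N: 1
  O: 1
Molecular formula: C7H9NO.
gcd of subscripts (7, 9, 1, 1) = 1, so the empirical formula equals the molecular formula.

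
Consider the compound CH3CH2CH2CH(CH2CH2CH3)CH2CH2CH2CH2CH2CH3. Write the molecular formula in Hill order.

Atom tally by fragment:
  CH3 → C:1 H:3
  CH2 → C:1 H:2
  CH2 → C:1 H:2
  CH(CH2CH2CH3) → C:4 H:8
  CH2 → C:1 H:2
  CH2 → C:1 H:2
  CH2 → C:1 H:2
  CH2 → C:1 H:2
  CH2 → C:1 H:2
  CH3 → C:1 H:3
Element totals:
  C: 13
  H: 28

C13H28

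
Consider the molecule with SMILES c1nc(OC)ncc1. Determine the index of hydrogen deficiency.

Atom tally by fragment:
  pyrimidine ring core → C:4 H:4 N:2
  (− 1 ring H displaced by substituents)
  + OCH3 → C:1 H:3 O:1
Element totals:
  C: 5
  H: 6
  N: 2
  O: 1
Molecular formula: C5H6N2O.
DoU = (2C + 2 + N − H − X) / 2 = (2·5 + 2 + 2 − 6 − 0) / 2 = 4.

4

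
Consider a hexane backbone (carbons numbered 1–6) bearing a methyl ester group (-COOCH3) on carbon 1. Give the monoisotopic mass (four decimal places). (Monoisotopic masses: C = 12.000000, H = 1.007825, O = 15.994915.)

144.1150

Atom tally by fragment:
  CH3OOCCH2 → C:3 H:5 O:2
  CH2 → C:1 H:2
  CH2 → C:1 H:2
  CH2 → C:1 H:2
  CH2 → C:1 H:2
  CH3 → C:1 H:3
Element totals:
  C: 8
  H: 16
  O: 2
Molecular formula: C8H16O2.
  M = 8(12.0) + 16(1.007825) + 2(15.994915)
    = 96.000000 + 16.125200 + 31.989830 = 144.115030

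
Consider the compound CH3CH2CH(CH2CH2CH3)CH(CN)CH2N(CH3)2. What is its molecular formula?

Atom tally by fragment:
  CH3 → C:1 H:3
  CH2 → C:1 H:2
  CH(CH2CH2CH3) → C:4 H:8
  CH(CN) → C:2 H:1 N:1
  CH2N(CH3)2 → C:3 H:8 N:1
Element totals:
  C: 11
  H: 22
  N: 2

C11H22N2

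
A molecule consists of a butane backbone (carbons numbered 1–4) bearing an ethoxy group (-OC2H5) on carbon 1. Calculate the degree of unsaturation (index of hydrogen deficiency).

0

Atom tally by fragment:
  C2H5OCH2 → C:3 H:7 O:1
  CH2 → C:1 H:2
  CH2 → C:1 H:2
  CH3 → C:1 H:3
Element totals:
  C: 6
  H: 14
  O: 1
Molecular formula: C6H14O.
DoU = (2C + 2 + N − H − X) / 2 = (2·6 + 2 + 0 − 14 − 0) / 2 = 0.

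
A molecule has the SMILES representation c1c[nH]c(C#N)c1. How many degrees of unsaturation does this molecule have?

Atom tally by fragment:
  pyrrole ring core → C:4 H:5 N:1
  (− 1 ring H displaced by substituents)
  + CN → C:1 N:1
Element totals:
  C: 5
  H: 4
  N: 2
Molecular formula: C5H4N2.
DoU = (2C + 2 + N − H − X) / 2 = (2·5 + 2 + 2 − 4 − 0) / 2 = 5.

5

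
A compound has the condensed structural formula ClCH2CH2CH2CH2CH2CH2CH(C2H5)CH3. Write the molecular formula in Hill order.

Element totals:
  C: 10
  H: 21
  Cl: 1

C10H21Cl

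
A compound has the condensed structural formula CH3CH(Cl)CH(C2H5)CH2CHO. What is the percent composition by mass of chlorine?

23.85%

Atom tally by fragment:
  CH3 → C:1 H:3
  CH(Cl) → C:1 H:1 Cl:1
  CH(C2H5) → C:3 H:6
  CH2CHO → C:2 H:3 O:1
Element totals:
  C: 7
  H: 13
  Cl: 1
  O: 1
Molecular formula: C7H13ClO.
Molar mass = 148.630 g/mol.
Mass from Cl: 1 × 35.45 = 35.450 g/mol.
%Cl = 35.450 / 148.630 × 100 = 23.85%.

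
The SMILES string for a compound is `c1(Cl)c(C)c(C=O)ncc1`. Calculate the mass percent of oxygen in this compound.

Atom tally by fragment:
  pyridine ring core → C:5 H:5 N:1
  (− 3 ring H displaced by substituents)
  + Cl → Cl:1
  + CH3 → C:1 H:3
  + CHO → C:1 H:1 O:1
Element totals:
  C: 7
  H: 6
  Cl: 1
  N: 1
  O: 1
Molecular formula: C7H6ClNO.
Molar mass = 155.581 g/mol.
Mass from O: 1 × 15.999 = 15.999 g/mol.
%O = 15.999 / 155.581 × 100 = 10.28%.

10.28%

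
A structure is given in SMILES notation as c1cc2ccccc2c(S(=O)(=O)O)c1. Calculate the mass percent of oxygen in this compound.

Atom tally by fragment:
  naphthalene ring system core → C:10 H:8
  (− 1 ring H displaced by substituents)
  + SO3H → S:1 O:3 H:1
Element totals:
  C: 10
  H: 8
  O: 3
  S: 1
Molecular formula: C10H8O3S.
Molar mass = 208.231 g/mol.
Mass from O: 3 × 15.999 = 47.997 g/mol.
%O = 47.997 / 208.231 × 100 = 23.05%.

23.05%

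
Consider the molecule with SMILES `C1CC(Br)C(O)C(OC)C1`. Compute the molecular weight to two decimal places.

209.08 g/mol

Atom tally by fragment:
  cyclohexane ring core → C:6 H:12
  (− 3 ring H displaced by substituents)
  + Br → Br:1
  + OH → O:1 H:1
  + OCH3 → C:1 H:3 O:1
Element totals:
  C: 7
  H: 13
  Br: 1
  O: 2
Molecular formula: C7H13BrO2.
  M = 7(12.011) + 13(1.008) + 79.904 + 2(15.999)
    = 84.077 + 13.104 + 79.904 + 31.998 = 209.083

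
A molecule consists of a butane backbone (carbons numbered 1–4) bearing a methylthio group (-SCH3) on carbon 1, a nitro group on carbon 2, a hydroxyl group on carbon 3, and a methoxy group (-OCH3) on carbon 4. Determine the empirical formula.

C6H13NO4S

Atom tally by fragment:
  CH3SCH2 → C:2 H:5 S:1
  CH(NO2) → C:1 H:1 N:1 O:2
  CH(OH) → C:1 H:2 O:1
  CH2OCH3 → C:2 H:5 O:1
Element totals:
  C: 6
  H: 13
  N: 1
  O: 4
  S: 1
Molecular formula: C6H13NO4S.
gcd of subscripts (6, 13, 1, 4, 1) = 1, so the empirical formula equals the molecular formula.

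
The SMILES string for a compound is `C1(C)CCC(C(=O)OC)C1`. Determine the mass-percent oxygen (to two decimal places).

22.50%

Atom tally by fragment:
  cyclopentane ring core → C:5 H:10
  (− 2 ring H displaced by substituents)
  + CH3 → C:1 H:3
  + COOCH3 → C:2 H:3 O:2
Element totals:
  C: 8
  H: 14
  O: 2
Molecular formula: C8H14O2.
Molar mass = 142.198 g/mol.
Mass from O: 2 × 15.999 = 31.998 g/mol.
%O = 31.998 / 142.198 × 100 = 22.50%.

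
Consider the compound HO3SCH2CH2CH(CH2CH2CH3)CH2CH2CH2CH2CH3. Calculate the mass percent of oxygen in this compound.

Atom tally by fragment:
  HO3SCH2 → C:1 H:3 S:1 O:3
  CH2 → C:1 H:2
  CH(CH2CH2CH3) → C:4 H:8
  CH2 → C:1 H:2
  CH2 → C:1 H:2
  CH2 → C:1 H:2
  CH2 → C:1 H:2
  CH3 → C:1 H:3
Element totals:
  C: 11
  H: 24
  O: 3
  S: 1
Molecular formula: C11H24O3S.
Molar mass = 236.370 g/mol.
Mass from O: 3 × 15.999 = 47.997 g/mol.
%O = 47.997 / 236.370 × 100 = 20.31%.

20.31%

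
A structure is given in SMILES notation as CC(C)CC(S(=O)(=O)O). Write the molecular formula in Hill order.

C5H12O3S

Atom tally by fragment:
  CH3 → C:1 H:3
  CH(CH3) → C:2 H:4
  CH2 → C:1 H:2
  CH2SO3H → C:1 H:3 S:1 O:3
Element totals:
  C: 5
  H: 12
  O: 3
  S: 1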